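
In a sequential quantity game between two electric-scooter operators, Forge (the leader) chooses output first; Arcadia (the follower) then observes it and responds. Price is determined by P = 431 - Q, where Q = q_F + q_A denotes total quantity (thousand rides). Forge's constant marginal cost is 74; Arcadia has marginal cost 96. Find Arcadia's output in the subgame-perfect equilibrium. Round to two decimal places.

The follower Arcadia best-responds to any q_F: π_A = (431 - Q)q_A - 96q_A.
Setting the follower's marginal profit to zero, 335 - q_F - 2q_A = 0, i.e. q_A = (335 - q_F)/2.
The leader anticipates this reaction. Substituting into P = 431 - Q gives P = 527/2 - (1/2)q_F, so π_F = (527/2 - (1/2)q_F)q_F - 74q_F.
Maximising: ∂π_F/∂q_F = 379/2 - q_F = 0, giving q_F = 379/2.
Then q_A = (335 - 379/2)/2 = 291/4.

72.75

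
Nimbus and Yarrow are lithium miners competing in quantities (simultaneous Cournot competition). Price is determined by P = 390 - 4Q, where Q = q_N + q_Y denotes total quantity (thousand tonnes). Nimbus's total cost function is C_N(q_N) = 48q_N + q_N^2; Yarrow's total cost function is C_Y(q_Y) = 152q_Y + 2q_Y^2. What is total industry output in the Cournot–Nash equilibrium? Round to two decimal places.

Nimbus's profit: π_N = (390 - 4Q)q_N - (48q_N + q_N²). Setting ∂π_N/∂q_N = 0: 342 - 10q_N - 4(q_Y) = 0.
Yarrow's profit: π_Y = (390 - 4Q)q_Y - (152q_Y + 2q_Y²). Setting ∂π_Y/∂q_Y = 0: 238 - 12q_Y - 4(q_N) = 0.
Best responses: q_N = (342 - 4q_Y)/10, q_Y = (238 - 4q_N)/12.
Substituting one into the other gives q_N = 394/13 and q_Y = 253/26.
Total output Q = 394/13 + 253/26 = 1041/26.

40.04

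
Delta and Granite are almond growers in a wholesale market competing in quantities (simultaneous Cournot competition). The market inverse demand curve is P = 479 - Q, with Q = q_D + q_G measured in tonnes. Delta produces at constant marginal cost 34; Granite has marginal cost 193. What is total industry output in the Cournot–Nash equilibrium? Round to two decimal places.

Delta's profit: π_D = (479 - Q)q_D - (34q_D). Setting ∂π_D/∂q_D = 0: 445 - 2q_D - (q_G) = 0.
Granite's first-order condition: 286 - 2q_G - (q_D) = 0.
Best responses: q_D = (445 - q_G)/2, q_G = (286 - q_D)/2.
Substituting one into the other gives q_D = 604/3 and q_G = 127/3.
Total output Q = 604/3 + 127/3 = 731/3.

243.67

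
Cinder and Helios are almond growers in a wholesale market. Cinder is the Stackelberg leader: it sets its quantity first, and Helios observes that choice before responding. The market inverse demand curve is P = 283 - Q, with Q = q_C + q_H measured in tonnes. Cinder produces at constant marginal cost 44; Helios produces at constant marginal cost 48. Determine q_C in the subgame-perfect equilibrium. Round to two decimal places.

Solve by backward induction. Given q_C, the follower Helios maximises π_H = (283 - q_C - q_H)q_H - 48q_H.
Setting the follower's marginal profit to zero, 235 - q_C - 2q_H = 0, i.e. q_H = (235 - q_C)/2.
The leader anticipates this reaction. Substituting into P = 283 - Q gives P = 331/2 - (1/2)q_C, so π_C = (331/2 - (1/2)q_C)q_C - 44q_C.
Maximising: ∂π_C/∂q_C = 243/2 - q_C = 0, giving q_C = 243/2.
Then q_H = (235 - 243/2)/2 = 227/4.

121.50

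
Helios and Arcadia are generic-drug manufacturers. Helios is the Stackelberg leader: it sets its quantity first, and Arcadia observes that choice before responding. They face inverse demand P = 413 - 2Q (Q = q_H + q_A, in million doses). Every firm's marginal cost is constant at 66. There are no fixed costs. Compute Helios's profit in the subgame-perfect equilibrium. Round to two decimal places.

7525.56

The follower Arcadia best-responds to any q_H: π_A = (413 - 2Q)q_A - 66q_A.
Follower FOC: 347 - 2q_H - 4q_A = 0, so q_A(q_H) = (347 - 2q_H)/4.
The leader anticipates this reaction. Substituting into P = 413 - 2Q gives P = 479/2 - q_H, so π_H = (479/2 - q_H)q_H - 66q_H.
The leader's first-order condition 347/2 - 2q_H = 0 yields q_H = 347/4.
Then q_A = (347 - 2·(347/4))/4 = 347/8.
Price P = 413 - 2·(1041/8) = 611/4.
Helios's profit: (611/4 - 66)·(347/4) = 7525.5625.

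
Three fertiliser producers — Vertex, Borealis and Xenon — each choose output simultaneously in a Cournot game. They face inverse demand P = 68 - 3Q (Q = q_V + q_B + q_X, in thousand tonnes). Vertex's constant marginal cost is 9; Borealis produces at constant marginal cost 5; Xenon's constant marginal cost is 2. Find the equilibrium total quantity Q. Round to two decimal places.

Vertex's profit: π_V = (68 - 3Q)q_V - (9q_V). Setting ∂π_V/∂q_V = 0: 59 - 6q_V - 3(q_B + q_X) = 0.
Borealis's profit: π_B = (68 - 3Q)q_B - (5q_B). Setting ∂π_B/∂q_B = 0: 63 - 6q_B - 3(q_V + q_X) = 0.
Xenon's profit: π_X = (68 - 3Q)q_X - (2q_X). Setting ∂π_X/∂q_X = 0: 66 - 6q_X - 3(q_V + q_B) = 0.
Adding the 3 first-order conditions: 188 − 12Q = 0, so Q = 47/3.
Back-substituting: q_V = (59 − 47)/3 = 4, q_B = (63 − 47)/3 = 16/3, q_X = (66 − 47)/3 = 19/3.
Total output Q = 4 + 16/3 + 19/3 = 47/3.

15.67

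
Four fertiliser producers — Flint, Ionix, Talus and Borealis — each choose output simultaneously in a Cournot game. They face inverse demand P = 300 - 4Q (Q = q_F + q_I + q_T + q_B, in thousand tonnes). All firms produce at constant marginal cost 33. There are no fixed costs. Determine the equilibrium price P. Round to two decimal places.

86.40

A representative firm's profit is π_i = q_i(300 - 4Q) - 33q_i.
First-order condition (treating rivals' output as given): 267 - 8q_i - 4·Σ_{j≠i} q_j = 0.
With identical firms every q_j equals q_i, so Σ_{j≠i} q_j = 3q_i and 267 = 20q_i, giving q_i = 267/20.
Total output Q = 267/5, so price P = 300 - 4·(267/5) = 432/5.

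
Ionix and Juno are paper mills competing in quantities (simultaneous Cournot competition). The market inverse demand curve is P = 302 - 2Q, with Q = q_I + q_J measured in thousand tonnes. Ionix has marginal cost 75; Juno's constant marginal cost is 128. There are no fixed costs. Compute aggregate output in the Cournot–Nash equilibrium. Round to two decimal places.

66.83

Ionix's profit: π_I = (302 - 2Q)q_I - (75q_I). Setting ∂π_I/∂q_I = 0: 227 - 4q_I - 2(q_J) = 0.
Juno's profit: π_J = (302 - 2Q)q_J - (128q_J). Setting ∂π_J/∂q_J = 0: 174 - 4q_J - 2(q_I) = 0.
Rearranging gives the reaction functions q_I = (227 - 2q_J)/4 and q_J = (174 - 2q_I)/4.
Solving the pair: q_I = 140/3, q_J = 121/6.
Total output Q = 140/3 + 121/6 = 401/6.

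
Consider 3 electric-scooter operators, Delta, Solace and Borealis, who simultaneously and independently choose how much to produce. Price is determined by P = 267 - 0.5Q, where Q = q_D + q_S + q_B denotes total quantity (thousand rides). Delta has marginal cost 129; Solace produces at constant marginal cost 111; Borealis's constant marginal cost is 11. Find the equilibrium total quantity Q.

Delta's profit: π_D = (267 - 0.5Q)q_D - (129q_D). Setting ∂π_D/∂q_D = 0: 138 - q_D - (1/2)(q_S + q_B) = 0.
Solace's first-order condition: 156 - q_S - (1/2)(q_D + q_B) = 0.
Borealis's profit: π_B = (267 - 0.5Q)q_B - (11q_B). Setting ∂π_B/∂q_B = 0: 256 - q_B - (1/2)(q_D + q_S) = 0.
Adding the 3 conditions: 550 − Q − Q = 0, i.e. Q = 275.
Back-substituting: q_D = (138 − 275/2)/(1/2) = 1, q_S = (156 − 275/2)/(1/2) = 37, q_B = (256 − 275/2)/(1/2) = 237.
Total output Q = 1 + 37 + 237 = 275.

275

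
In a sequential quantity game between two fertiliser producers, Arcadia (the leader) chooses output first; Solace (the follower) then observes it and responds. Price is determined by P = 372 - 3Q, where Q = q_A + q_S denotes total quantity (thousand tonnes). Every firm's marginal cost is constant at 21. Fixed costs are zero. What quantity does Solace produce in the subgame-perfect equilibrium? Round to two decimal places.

Solve by backward induction. Given q_A, the follower Solace maximises π_S = (372 - 3q_A - 3q_S)q_S - 21q_S.
Setting the follower's marginal profit to zero, 351 - 3q_A - 6q_S = 0, i.e. q_S = (351 - 3q_A)/6.
Arcadia substitutes q_S(q_A) into its own profit: π_A = q_A(372 - 3q_A - (351 - 3q_A)/2) - 21q_A = (393/2 - (3/2)q_A)q_A - 21q_A.
The leader's first-order condition 351/2 - 3q_A = 0 yields q_A = 117/2.
Then q_S = (351 - 3·(117/2))/6 = 117/4.

29.25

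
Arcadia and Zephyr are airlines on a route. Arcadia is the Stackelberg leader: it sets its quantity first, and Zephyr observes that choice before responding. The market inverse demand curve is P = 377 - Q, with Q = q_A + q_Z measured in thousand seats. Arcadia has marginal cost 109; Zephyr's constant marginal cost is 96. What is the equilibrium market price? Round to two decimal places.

Solve by backward induction. Given q_A, the follower Zephyr maximises π_Z = (377 - q_A - q_Z)q_Z - 96q_Z.
∂π_Z/∂q_Z = 281 - q_A - 2q_Z = 0 gives the reaction function q_Z = (281 - q_A)/2.
Arcadia substitutes q_Z(q_A) into its own profit: π_A = q_A(377 - q_A - (281 - q_A)/2) - 109q_A = (473/2 - (1/2)q_A)q_A - 109q_A.
The leader's first-order condition 255/2 - q_A = 0 yields q_A = 255/2.
Then q_Z = (281 - 255/2)/2 = 307/4.
Total output Q = 817/4, so price P = 377 - 817/4 = 691/4.

172.75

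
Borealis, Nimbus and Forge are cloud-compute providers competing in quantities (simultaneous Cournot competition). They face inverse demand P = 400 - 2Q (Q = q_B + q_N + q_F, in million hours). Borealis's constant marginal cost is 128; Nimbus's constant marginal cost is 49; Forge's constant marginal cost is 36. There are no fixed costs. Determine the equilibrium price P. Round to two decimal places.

Borealis's profit: π_B = (400 - 2Q)q_B - (128q_B). Setting ∂π_B/∂q_B = 0: 272 - 4q_B - 2(q_N + q_F) = 0.
Nimbus's first-order condition: 351 - 4q_N - 2(q_B + q_F) = 0.
Forge's first-order condition: 364 - 4q_F - 2(q_B + q_N) = 0.
Adding the 3 conditions: 987 − 4Q − 4Q = 0, i.e. Q = 987/8.
Back-substituting: q_B = (272 − 987/4)/2 = 101/8, q_N = (351 − 987/4)/2 = 417/8, q_F = (364 − 987/4)/2 = 469/8.
Total output Q = 987/8, so price P = 400 - 2·(987/8) = 613/4.

153.25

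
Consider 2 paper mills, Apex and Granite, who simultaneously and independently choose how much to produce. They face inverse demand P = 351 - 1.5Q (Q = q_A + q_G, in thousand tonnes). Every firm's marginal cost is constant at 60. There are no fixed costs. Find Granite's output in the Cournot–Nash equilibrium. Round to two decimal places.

64.67

Each firm earns π_i = (351 - 1.5Q)q_i - 60q_i.
First-order condition (treating rivals' output as given): 291 - 3q_i - (3/2)q_j = 0.
With identical firms every q_j equals q_i, so q_j = q_i and 291 = (9/2)q_i, giving q_i = 194/3.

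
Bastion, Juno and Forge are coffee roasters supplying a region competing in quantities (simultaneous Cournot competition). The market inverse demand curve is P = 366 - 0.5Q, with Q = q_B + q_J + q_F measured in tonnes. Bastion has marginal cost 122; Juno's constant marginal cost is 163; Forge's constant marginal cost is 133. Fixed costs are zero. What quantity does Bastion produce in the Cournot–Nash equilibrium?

148

Bastion's profit: π_B = (366 - 0.5Q)q_B - (122q_B). Setting ∂π_B/∂q_B = 0: 244 - q_B - (1/2)(q_J + q_F) = 0.
Juno's first-order condition: 203 - q_J - (1/2)(q_B + q_F) = 0.
Forge's profit: π_F = (366 - 0.5Q)q_F - (133q_F). Setting ∂π_F/∂q_F = 0: 233 - q_F - (1/2)(q_B + q_J) = 0.
Adding the 3 first-order conditions: 680 − 2Q = 0, so Q = 340.
Back-substituting: q_B = (244 − 170)/(1/2) = 148, q_J = (203 − 170)/(1/2) = 66, q_F = (233 − 170)/(1/2) = 126.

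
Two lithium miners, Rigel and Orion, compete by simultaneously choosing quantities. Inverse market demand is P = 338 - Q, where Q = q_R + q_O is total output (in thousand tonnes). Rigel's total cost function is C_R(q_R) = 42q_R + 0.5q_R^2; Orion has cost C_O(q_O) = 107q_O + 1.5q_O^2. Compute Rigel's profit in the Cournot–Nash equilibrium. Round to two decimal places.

Rigel's profit: π_R = (338 - Q)q_R - (42q_R + (1/2)q_R²). Setting ∂π_R/∂q_R = 0: 296 - 3q_R - (q_O) = 0.
Orion's first-order condition: 231 - 5q_O - (q_R) = 0.
Rearranging gives the reaction functions q_R = (296 - q_O)/3 and q_O = (231 - q_R)/5.
Substituting one into the other gives q_R = 1249/14 and q_O = 397/14.
Price P = 338 - 823/7 = 1543/7.
Rigel's profit: (1543/7)·(1249/14) - 42·(1249/14) - (1/2)(1249/14)² = 11938.7832.

11938.78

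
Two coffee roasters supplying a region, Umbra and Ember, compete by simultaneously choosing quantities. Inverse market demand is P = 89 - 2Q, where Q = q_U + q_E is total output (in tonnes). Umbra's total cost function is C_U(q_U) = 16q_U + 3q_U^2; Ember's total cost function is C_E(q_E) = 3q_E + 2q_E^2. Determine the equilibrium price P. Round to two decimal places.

59.37

Umbra's profit: π_U = (89 - 2Q)q_U - (16q_U + 3q_U²). Setting ∂π_U/∂q_U = 0: 73 - 10q_U - 2(q_E) = 0.
Ember's first-order condition: 86 - 8q_E - 2(q_U) = 0.
So q_U = (73 - 2q_E)/10 and q_E = (86 - 2q_U)/8.
Substituting one into the other gives q_U = 103/19 and q_E = 357/38.
Total output Q = 563/38, so price P = 89 - 2·(563/38) = 1128/19.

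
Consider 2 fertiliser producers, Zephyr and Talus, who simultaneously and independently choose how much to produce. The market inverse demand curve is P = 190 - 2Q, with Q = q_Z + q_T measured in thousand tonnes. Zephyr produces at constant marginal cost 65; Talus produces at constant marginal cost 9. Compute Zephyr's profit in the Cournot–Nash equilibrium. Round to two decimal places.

264.50

Zephyr's profit: π_Z = (190 - 2Q)q_Z - (65q_Z). Setting ∂π_Z/∂q_Z = 0: 125 - 4q_Z - 2(q_T) = 0.
Talus's first-order condition: 181 - 4q_T - 2(q_Z) = 0.
So q_Z = (125 - 2q_T)/4 and q_T = (181 - 2q_Z)/4.
Solving the pair: q_Z = 23/2, q_T = 79/2.
Price P = 190 - 2·51 = 88.
Zephyr's profit: (88 - 65)·(23/2) = 529/2.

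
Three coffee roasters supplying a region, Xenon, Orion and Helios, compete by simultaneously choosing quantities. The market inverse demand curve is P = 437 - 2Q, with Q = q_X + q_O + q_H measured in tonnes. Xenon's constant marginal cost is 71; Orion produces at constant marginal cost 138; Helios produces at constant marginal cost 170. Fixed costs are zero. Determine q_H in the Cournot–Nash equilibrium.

17

Xenon's profit: π_X = (437 - 2Q)q_X - (71q_X). Setting ∂π_X/∂q_X = 0: 366 - 4q_X - 2(q_O + q_H) = 0.
Orion's first-order condition: 299 - 4q_O - 2(q_X + q_H) = 0.
Helios's profit: π_H = (437 - 2Q)q_H - (170q_H). Setting ∂π_H/∂q_H = 0: 267 - 4q_H - 2(q_X + q_O) = 0.
Summing all 3 equations gives 932 − 8Q = 0, hence Q = 233/2.
Back-substituting: q_X = (366 − 233)/2 = 133/2, q_O = (299 − 233)/2 = 33, q_H = (267 − 233)/2 = 17.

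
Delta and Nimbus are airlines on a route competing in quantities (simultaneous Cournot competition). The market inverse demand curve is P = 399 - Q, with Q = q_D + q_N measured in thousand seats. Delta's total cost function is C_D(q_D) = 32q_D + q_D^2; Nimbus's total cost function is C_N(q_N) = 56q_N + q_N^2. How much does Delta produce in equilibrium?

Delta's profit: π_D = (399 - Q)q_D - (32q_D + q_D²). Setting ∂π_D/∂q_D = 0: 367 - 4q_D - (q_N) = 0.
Nimbus's first-order condition: 343 - 4q_N - (q_D) = 0.
Best responses: q_D = (367 - q_N)/4, q_N = (343 - q_D)/4.
Substituting one into the other gives q_D = 75 and q_N = 67.

75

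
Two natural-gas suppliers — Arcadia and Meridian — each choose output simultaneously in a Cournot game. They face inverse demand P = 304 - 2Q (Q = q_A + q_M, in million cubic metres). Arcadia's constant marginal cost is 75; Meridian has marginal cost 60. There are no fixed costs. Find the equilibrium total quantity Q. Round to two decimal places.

Arcadia's profit: π_A = (304 - 2Q)q_A - (75q_A). Setting ∂π_A/∂q_A = 0: 229 - 4q_A - 2(q_M) = 0.
Meridian's profit: π_M = (304 - 2Q)q_M - (60q_M). Setting ∂π_M/∂q_M = 0: 244 - 4q_M - 2(q_A) = 0.
Rearranging gives the reaction functions q_A = (229 - 2q_M)/4 and q_M = (244 - 2q_A)/4.
Solving the pair: q_A = 107/3, q_M = 259/6.
Total output Q = 107/3 + 259/6 = 473/6.

78.83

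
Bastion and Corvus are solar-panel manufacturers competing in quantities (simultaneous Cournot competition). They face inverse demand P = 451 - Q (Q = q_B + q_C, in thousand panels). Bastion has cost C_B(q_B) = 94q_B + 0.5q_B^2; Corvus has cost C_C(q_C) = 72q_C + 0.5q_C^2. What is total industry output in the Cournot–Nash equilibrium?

Bastion's profit: π_B = (451 - Q)q_B - (94q_B + (1/2)q_B²). Setting ∂π_B/∂q_B = 0: 357 - 3q_B - (q_C) = 0.
Corvus's profit: π_C = (451 - Q)q_C - (72q_C + (1/2)q_C²). Setting ∂π_C/∂q_C = 0: 379 - 3q_C - (q_B) = 0.
Best responses: q_B = (357 - q_C)/3, q_C = (379 - q_B)/3.
Substituting one into the other gives q_B = 173/2 and q_C = 195/2.
Total output Q = 173/2 + 195/2 = 184.

184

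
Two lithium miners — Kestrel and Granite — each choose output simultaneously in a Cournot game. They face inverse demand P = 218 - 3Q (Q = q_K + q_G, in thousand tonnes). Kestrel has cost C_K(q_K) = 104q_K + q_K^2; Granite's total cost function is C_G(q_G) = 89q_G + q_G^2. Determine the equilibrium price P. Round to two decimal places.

Kestrel's profit: π_K = (218 - 3Q)q_K - (104q_K + q_K²). Setting ∂π_K/∂q_K = 0: 114 - 8q_K - 3(q_G) = 0.
Granite's first-order condition: 129 - 8q_G - 3(q_K) = 0.
Best responses: q_K = (114 - 3q_G)/8, q_G = (129 - 3q_K)/8.
Solving the pair: q_K = 105/11, q_G = 138/11.
Total output Q = 243/11, so price P = 218 - 3·(243/11) = 1669/11.

151.73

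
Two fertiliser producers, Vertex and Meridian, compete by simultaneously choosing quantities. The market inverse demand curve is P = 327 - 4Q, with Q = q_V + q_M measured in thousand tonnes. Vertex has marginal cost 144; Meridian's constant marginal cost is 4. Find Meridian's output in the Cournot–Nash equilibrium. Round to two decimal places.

Vertex's profit: π_V = (327 - 4Q)q_V - (144q_V). Setting ∂π_V/∂q_V = 0: 183 - 8q_V - 4(q_M) = 0.
Meridian's first-order condition: 323 - 8q_M - 4(q_V) = 0.
Best responses: q_V = (183 - 4q_M)/8, q_M = (323 - 4q_V)/8.
Substituting one into the other gives q_V = 43/12 and q_M = 463/12.

38.58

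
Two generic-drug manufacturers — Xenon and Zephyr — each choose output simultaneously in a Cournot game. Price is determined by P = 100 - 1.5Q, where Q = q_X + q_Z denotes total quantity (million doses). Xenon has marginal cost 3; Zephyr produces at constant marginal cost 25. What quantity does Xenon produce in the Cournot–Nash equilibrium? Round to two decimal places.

Xenon's profit: π_X = (100 - 1.5Q)q_X - (3q_X). Setting ∂π_X/∂q_X = 0: 97 - 3q_X - (3/2)(q_Z) = 0.
Zephyr's first-order condition: 75 - 3q_Z - (3/2)(q_X) = 0.
Best responses: q_X = (97 - (3/2)q_Z)/3, q_Z = (75 - (3/2)q_X)/3.
Substituting one into the other gives q_X = 238/9 and q_Z = 106/9.

26.44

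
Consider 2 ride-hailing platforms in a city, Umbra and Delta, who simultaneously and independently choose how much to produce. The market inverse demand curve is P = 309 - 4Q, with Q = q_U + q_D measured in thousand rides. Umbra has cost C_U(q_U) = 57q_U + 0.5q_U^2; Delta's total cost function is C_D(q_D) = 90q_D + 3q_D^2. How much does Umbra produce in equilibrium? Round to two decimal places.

24.11

Umbra's profit: π_U = (309 - 4Q)q_U - (57q_U + (1/2)q_U²). Setting ∂π_U/∂q_U = 0: 252 - 9q_U - 4(q_D) = 0.
Delta's profit: π_D = (309 - 4Q)q_D - (90q_D + 3q_D²). Setting ∂π_D/∂q_D = 0: 219 - 14q_D - 4(q_U) = 0.
Best responses: q_U = (252 - 4q_D)/9, q_D = (219 - 4q_U)/14.
Solving the pair: q_U = 1326/55, q_D = 963/110.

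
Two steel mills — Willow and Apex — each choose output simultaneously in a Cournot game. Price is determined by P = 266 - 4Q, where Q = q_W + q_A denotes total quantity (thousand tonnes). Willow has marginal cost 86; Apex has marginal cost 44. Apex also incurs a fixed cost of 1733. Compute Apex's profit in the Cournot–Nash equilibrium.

203

Willow's profit: π_W = (266 - 4Q)q_W - (86q_W). Setting ∂π_W/∂q_W = 0: 180 - 8q_W - 4(q_A) = 0.
Apex's profit: π_A = (266 - 4Q)q_A - (44q_A). Setting ∂π_A/∂q_A = 0: 222 - 8q_A - 4(q_W) = 0.
So q_W = (180 - 4q_A)/8 and q_A = (222 - 4q_W)/8.
Substituting one into the other gives q_W = 23/2 and q_A = 22.
Price P = 266 - 4·(67/2) = 132.
Apex's profit: (132 - 44)·22 - 1733 = 203.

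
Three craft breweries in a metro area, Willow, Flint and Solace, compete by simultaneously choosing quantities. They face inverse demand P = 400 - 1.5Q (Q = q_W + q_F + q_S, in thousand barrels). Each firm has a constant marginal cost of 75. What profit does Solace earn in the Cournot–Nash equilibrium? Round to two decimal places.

A representative firm's profit is π_i = q_i(400 - 1.5Q) - 75q_i.
Setting ∂π_i/∂q_i = 0 with rivals' quantities fixed: 325 - 3q_i - (3/2)·Σ_{j≠i} q_j = 0.
By symmetry each firm produces the same amount; substituting Σ_{j≠i} q_j = 2q_i yields q_i = 325/6.
Price P = 400 - (3/2)·(325/2) = 625/4.
Solace's profit: (625/4 - 75)·(325/6) = 4401.0417.

4401.04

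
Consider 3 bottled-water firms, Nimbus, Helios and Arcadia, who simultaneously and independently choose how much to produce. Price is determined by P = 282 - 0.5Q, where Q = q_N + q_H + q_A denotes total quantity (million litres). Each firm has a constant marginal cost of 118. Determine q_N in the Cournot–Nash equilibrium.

82

Each firm earns π_i = (282 - 0.5Q)q_i - 118q_i.
First-order condition (treating rivals' output as given): 164 - q_i - (1/2)·Σ_{j≠i} q_j = 0.
By symmetry each firm produces the same amount; substituting Σ_{j≠i} q_j = 2q_i yields q_i = 164/2 = 82.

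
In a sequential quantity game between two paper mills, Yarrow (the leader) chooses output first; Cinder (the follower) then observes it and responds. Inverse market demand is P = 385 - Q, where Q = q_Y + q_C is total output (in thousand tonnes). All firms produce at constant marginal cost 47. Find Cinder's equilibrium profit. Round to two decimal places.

Solve by backward induction. Given q_Y, the follower Cinder maximises π_C = (385 - q_Y - q_C)q_C - 47q_C.
Follower FOC: 338 - q_Y - 2q_C = 0, so q_C(q_Y) = (338 - q_Y)/2.
The leader anticipates this reaction. Substituting into P = 385 - Q gives P = 216 - (1/2)q_Y, so π_Y = (216 - (1/2)q_Y)q_Y - 47q_Y.
Leader FOC: 169 - q_Y = 0, so q_Y = 169.
Then q_C = (338 - 169)/2 = 169/2.
Price P = 385 - 507/2 = 263/2.
Cinder's profit: (263/2 - 47)·(169/2) = 7140.2500.

7140.25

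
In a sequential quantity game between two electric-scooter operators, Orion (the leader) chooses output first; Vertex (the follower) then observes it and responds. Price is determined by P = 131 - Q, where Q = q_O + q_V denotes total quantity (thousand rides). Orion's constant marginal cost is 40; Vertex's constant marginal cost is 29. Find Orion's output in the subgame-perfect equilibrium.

Solve by backward induction. Given q_O, the follower Vertex maximises π_V = (131 - q_O - q_V)q_V - 29q_V.
∂π_V/∂q_V = 102 - q_O - 2q_V = 0 gives the reaction function q_V = (102 - q_O)/2.
Orion substitutes q_V(q_O) into its own profit: π_O = q_O(131 - q_O - (102 - q_O)/2) - 40q_O = (80 - (1/2)q_O)q_O - 40q_O.
The leader's first-order condition 40 - q_O = 0 yields q_O = 40.
Then q_V = (102 - 40)/2 = 31.

40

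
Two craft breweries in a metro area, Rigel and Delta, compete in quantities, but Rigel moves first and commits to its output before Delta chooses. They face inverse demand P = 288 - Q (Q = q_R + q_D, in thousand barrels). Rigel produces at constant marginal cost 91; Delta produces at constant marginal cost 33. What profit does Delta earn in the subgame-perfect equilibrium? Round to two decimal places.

8602.56

The follower Delta best-responds to any q_R: π_D = (288 - Q)q_D - 33q_D.
Follower FOC: 255 - q_R - 2q_D = 0, so q_D(q_R) = (255 - q_R)/2.
The leader anticipates this reaction. Substituting into P = 288 - Q gives P = 321/2 - (1/2)q_R, so π_R = (321/2 - (1/2)q_R)q_R - 91q_R.
Maximising: ∂π_R/∂q_R = 139/2 - q_R = 0, giving q_R = 139/2.
Then q_D = (255 - 139/2)/2 = 371/4.
Price P = 288 - 649/4 = 503/4.
Delta's profit: (503/4 - 33)·(371/4) = 8602.5625.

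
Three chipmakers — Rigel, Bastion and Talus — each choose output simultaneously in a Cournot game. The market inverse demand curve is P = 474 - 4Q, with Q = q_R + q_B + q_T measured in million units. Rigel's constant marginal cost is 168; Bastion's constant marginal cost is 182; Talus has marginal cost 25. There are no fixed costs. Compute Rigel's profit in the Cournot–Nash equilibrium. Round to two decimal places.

489.52

Rigel's profit: π_R = (474 - 4Q)q_R - (168q_R). Setting ∂π_R/∂q_R = 0: 306 - 8q_R - 4(q_B + q_T) = 0.
Bastion's profit: π_B = (474 - 4Q)q_B - (182q_B). Setting ∂π_B/∂q_B = 0: 292 - 8q_B - 4(q_R + q_T) = 0.
Talus's profit: π_T = (474 - 4Q)q_T - (25q_T). Setting ∂π_T/∂q_T = 0: 449 - 8q_T - 4(q_R + q_B) = 0.
Adding the 3 conditions: 1047 − 8Q − 8Q = 0, i.e. Q = 1047/16.
Back-substituting: q_R = (306 − 1047/4)/4 = 177/16, q_B = (292 − 1047/4)/4 = 121/16, q_T = (449 − 1047/4)/4 = 749/16.
Price P = 474 - 4·(1047/16) = 849/4.
Rigel's profit: (849/4 - 168)·(177/16) = 489.5156.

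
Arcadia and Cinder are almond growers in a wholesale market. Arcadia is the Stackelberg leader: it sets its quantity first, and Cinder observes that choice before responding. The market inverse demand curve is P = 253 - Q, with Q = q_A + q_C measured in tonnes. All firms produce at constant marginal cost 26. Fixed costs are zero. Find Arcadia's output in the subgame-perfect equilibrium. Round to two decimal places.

113.50

The follower Cinder best-responds to any q_A: π_C = (253 - Q)q_C - 26q_C.
∂π_C/∂q_C = 227 - q_A - 2q_C = 0 gives the reaction function q_C = (227 - q_A)/2.
The leader anticipates this reaction. Substituting into P = 253 - Q gives P = 279/2 - (1/2)q_A, so π_A = (279/2 - (1/2)q_A)q_A - 26q_A.
Maximising: ∂π_A/∂q_A = 227/2 - q_A = 0, giving q_A = 227/2.
Then q_C = (227 - 227/2)/2 = 227/4.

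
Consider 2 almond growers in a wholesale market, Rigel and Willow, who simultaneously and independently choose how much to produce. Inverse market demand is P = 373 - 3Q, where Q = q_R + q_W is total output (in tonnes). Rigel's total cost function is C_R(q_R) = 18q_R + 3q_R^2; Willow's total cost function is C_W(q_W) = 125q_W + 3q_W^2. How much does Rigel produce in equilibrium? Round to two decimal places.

26.04

Rigel's profit: π_R = (373 - 3Q)q_R - (18q_R + 3q_R²). Setting ∂π_R/∂q_R = 0: 355 - 12q_R - 3(q_W) = 0.
Willow's first-order condition: 248 - 12q_W - 3(q_R) = 0.
So q_R = (355 - 3q_W)/12 and q_W = (248 - 3q_R)/12.
Solving the pair: q_R = 1172/45, q_W = 637/45.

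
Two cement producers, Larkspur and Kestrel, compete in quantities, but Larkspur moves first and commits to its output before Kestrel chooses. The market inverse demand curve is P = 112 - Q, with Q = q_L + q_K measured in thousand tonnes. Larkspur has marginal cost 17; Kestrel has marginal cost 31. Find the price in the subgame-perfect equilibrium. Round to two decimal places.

44.25

The follower Kestrel best-responds to any q_L: π_K = (112 - Q)q_K - 31q_K.
Follower FOC: 81 - q_L - 2q_K = 0, so q_K(q_L) = (81 - q_L)/2.
Larkspur substitutes q_K(q_L) into its own profit: π_L = q_L(112 - q_L - (81 - q_L)/2) - 17q_L = (143/2 - (1/2)q_L)q_L - 17q_L.
Maximising: ∂π_L/∂q_L = 109/2 - q_L = 0, giving q_L = 109/2.
Then q_K = (81 - 109/2)/2 = 53/4.
Total output Q = 271/4, so price P = 112 - 271/4 = 177/4.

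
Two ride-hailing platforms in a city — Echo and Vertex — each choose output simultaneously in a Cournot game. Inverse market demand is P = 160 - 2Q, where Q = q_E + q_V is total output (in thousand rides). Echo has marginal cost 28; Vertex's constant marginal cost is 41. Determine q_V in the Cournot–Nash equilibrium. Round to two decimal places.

Echo's profit: π_E = (160 - 2Q)q_E - (28q_E). Setting ∂π_E/∂q_E = 0: 132 - 4q_E - 2(q_V) = 0.
Vertex's first-order condition: 119 - 4q_V - 2(q_E) = 0.
So q_E = (132 - 2q_V)/4 and q_V = (119 - 2q_E)/4.
Solving the pair: q_E = 145/6, q_V = 53/3.

17.67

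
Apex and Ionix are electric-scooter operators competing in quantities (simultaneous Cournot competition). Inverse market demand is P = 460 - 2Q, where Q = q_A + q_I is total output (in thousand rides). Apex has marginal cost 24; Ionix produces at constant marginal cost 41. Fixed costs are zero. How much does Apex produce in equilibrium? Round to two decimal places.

Apex's profit: π_A = (460 - 2Q)q_A - (24q_A). Setting ∂π_A/∂q_A = 0: 436 - 4q_A - 2(q_I) = 0.
Ionix's first-order condition: 419 - 4q_I - 2(q_A) = 0.
So q_A = (436 - 2q_I)/4 and q_I = (419 - 2q_A)/4.
Solving the pair: q_A = 151/2, q_I = 67.

75.50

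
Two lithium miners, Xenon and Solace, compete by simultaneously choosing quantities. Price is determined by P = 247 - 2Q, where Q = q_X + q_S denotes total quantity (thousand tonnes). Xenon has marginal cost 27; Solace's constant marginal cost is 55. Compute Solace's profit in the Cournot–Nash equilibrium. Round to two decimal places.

1494.22

Xenon's profit: π_X = (247 - 2Q)q_X - (27q_X). Setting ∂π_X/∂q_X = 0: 220 - 4q_X - 2(q_S) = 0.
Solace's profit: π_S = (247 - 2Q)q_S - (55q_S). Setting ∂π_S/∂q_S = 0: 192 - 4q_S - 2(q_X) = 0.
So q_X = (220 - 2q_S)/4 and q_S = (192 - 2q_X)/4.
Solving the pair: q_X = 124/3, q_S = 82/3.
Price P = 247 - 2·(206/3) = 329/3.
Solace's profit: (329/3 - 55)·(82/3) = 1494.2222.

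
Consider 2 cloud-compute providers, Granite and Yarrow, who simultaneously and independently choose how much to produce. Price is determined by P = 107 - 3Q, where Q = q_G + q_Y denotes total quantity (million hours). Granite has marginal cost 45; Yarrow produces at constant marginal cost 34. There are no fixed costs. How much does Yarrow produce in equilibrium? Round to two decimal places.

Granite's profit: π_G = (107 - 3Q)q_G - (45q_G). Setting ∂π_G/∂q_G = 0: 62 - 6q_G - 3(q_Y) = 0.
Yarrow's profit: π_Y = (107 - 3Q)q_Y - (34q_Y). Setting ∂π_Y/∂q_Y = 0: 73 - 6q_Y - 3(q_G) = 0.
So q_G = (62 - 3q_Y)/6 and q_Y = (73 - 3q_G)/6.
Substituting one into the other gives q_G = 17/3 and q_Y = 28/3.

9.33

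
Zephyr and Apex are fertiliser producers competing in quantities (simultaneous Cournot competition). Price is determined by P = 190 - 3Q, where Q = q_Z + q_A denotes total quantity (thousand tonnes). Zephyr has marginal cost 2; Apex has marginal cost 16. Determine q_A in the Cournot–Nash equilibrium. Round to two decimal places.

Zephyr's profit: π_Z = (190 - 3Q)q_Z - (2q_Z). Setting ∂π_Z/∂q_Z = 0: 188 - 6q_Z - 3(q_A) = 0.
Apex's first-order condition: 174 - 6q_A - 3(q_Z) = 0.
Rearranging gives the reaction functions q_Z = (188 - 3q_A)/6 and q_A = (174 - 3q_Z)/6.
Solving the pair: q_Z = 202/9, q_A = 160/9.

17.78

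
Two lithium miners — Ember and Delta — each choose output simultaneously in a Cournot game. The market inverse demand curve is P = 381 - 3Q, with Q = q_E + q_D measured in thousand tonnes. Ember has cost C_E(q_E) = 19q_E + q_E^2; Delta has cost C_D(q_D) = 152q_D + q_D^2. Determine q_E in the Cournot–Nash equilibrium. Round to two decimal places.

Ember's profit: π_E = (381 - 3Q)q_E - (19q_E + q_E²). Setting ∂π_E/∂q_E = 0: 362 - 8q_E - 3(q_D) = 0.
Delta's first-order condition: 229 - 8q_D - 3(q_E) = 0.
So q_E = (362 - 3q_D)/8 and q_D = (229 - 3q_E)/8.
Substituting one into the other gives q_E = 40.1636 and q_D = 746/55.

40.16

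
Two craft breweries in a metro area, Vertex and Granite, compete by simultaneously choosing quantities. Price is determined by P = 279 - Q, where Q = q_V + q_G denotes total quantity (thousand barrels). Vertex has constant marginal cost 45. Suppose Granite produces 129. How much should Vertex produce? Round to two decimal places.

52.50

With the rival's output fixed at 129, Vertex's profit is π_V = (279 - 129 - q_V)q_V - (45q_V) = (150 - q_V)q_V - (45q_V).
∂π_V/∂q_V = 105 - 2q_V = 0, so q_V = 105/2.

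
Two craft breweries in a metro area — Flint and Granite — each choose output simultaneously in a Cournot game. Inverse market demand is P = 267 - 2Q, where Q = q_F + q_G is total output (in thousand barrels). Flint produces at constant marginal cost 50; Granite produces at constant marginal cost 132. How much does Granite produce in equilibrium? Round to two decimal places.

8.83

Flint's profit: π_F = (267 - 2Q)q_F - (50q_F). Setting ∂π_F/∂q_F = 0: 217 - 4q_F - 2(q_G) = 0.
Granite's first-order condition: 135 - 4q_G - 2(q_F) = 0.
Best responses: q_F = (217 - 2q_G)/4, q_G = (135 - 2q_F)/4.
Solving the pair: q_F = 299/6, q_G = 53/6.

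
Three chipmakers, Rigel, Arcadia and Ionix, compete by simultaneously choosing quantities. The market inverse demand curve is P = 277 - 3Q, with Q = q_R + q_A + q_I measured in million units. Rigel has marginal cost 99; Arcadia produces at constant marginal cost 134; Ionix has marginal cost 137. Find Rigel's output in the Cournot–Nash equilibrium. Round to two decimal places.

Rigel's profit: π_R = (277 - 3Q)q_R - (99q_R). Setting ∂π_R/∂q_R = 0: 178 - 6q_R - 3(q_A + q_I) = 0.
Arcadia's profit: π_A = (277 - 3Q)q_A - (134q_A). Setting ∂π_A/∂q_A = 0: 143 - 6q_A - 3(q_R + q_I) = 0.
Ionix's profit: π_I = (277 - 3Q)q_I - (137q_I). Setting ∂π_I/∂q_I = 0: 140 - 6q_I - 3(q_R + q_A) = 0.
Adding the 3 first-order conditions: 461 − 12Q = 0, so Q = 461/12.
Back-substituting: q_R = (178 − 461/4)/3 = 251/12, q_A = (143 − 461/4)/3 = 37/4, q_I = (140 − 461/4)/3 = 33/4.

20.92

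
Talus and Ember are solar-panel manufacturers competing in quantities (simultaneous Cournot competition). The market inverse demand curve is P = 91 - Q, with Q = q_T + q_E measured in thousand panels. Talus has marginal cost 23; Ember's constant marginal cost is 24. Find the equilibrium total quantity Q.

45

Talus's profit: π_T = (91 - Q)q_T - (23q_T). Setting ∂π_T/∂q_T = 0: 68 - 2q_T - (q_E) = 0.
Ember's profit: π_E = (91 - Q)q_E - (24q_E). Setting ∂π_E/∂q_E = 0: 67 - 2q_E - (q_T) = 0.
So q_T = (68 - q_E)/2 and q_E = (67 - q_T)/2.
Solving the pair: q_T = 23, q_E = 22.
Total output Q = 23 + 22 = 45.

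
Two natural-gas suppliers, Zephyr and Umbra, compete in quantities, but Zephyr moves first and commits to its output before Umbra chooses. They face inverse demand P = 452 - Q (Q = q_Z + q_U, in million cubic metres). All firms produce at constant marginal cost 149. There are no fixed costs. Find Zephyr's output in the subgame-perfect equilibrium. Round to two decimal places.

151.50

The follower Umbra best-responds to any q_Z: π_U = (452 - Q)q_U - 149q_U.
Follower FOC: 303 - q_Z - 2q_U = 0, so q_U(q_Z) = (303 - q_Z)/2.
Zephyr substitutes q_U(q_Z) into its own profit: π_Z = q_Z(452 - q_Z - (303 - q_Z)/2) - 149q_Z = (601/2 - (1/2)q_Z)q_Z - 149q_Z.
Leader FOC: 303/2 - q_Z = 0, so q_Z = 303/2.
Then q_U = (303 - 303/2)/2 = 303/4.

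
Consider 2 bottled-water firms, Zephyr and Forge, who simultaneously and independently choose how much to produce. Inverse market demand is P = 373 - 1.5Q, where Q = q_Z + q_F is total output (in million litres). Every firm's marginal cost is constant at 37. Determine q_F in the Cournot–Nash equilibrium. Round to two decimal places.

Each firm earns π_i = (373 - 1.5Q)q_i - 37q_i.
Setting ∂π_i/∂q_i = 0 with rivals' quantities fixed: 336 - 3q_i - (3/2)q_j = 0.
By symmetry each firm produces the same amount; substituting q_j = q_i yields q_i = 336/(9/2) = 224/3.

74.67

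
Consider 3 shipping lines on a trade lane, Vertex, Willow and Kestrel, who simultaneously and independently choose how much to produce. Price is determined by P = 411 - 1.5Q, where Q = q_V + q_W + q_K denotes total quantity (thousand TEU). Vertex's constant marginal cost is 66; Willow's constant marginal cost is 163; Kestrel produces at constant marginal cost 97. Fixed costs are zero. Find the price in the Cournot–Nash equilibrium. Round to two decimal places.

Vertex's profit: π_V = (411 - 1.5Q)q_V - (66q_V). Setting ∂π_V/∂q_V = 0: 345 - 3q_V - (3/2)(q_W + q_K) = 0.
Willow's first-order condition: 248 - 3q_W - (3/2)(q_V + q_K) = 0.
Kestrel's first-order condition: 314 - 3q_K - (3/2)(q_V + q_W) = 0.
Adding the 3 conditions: 907 − 3Q − 3Q = 0, i.e. Q = 907/6.
Back-substituting: q_V = (345 − 907/4)/(3/2) = 473/6, q_W = (248 − 907/4)/(3/2) = 85/6, q_K = (314 − 907/4)/(3/2) = 349/6.
Total output Q = 907/6, so price P = 411 - (3/2)·(907/6) = 737/4.

184.25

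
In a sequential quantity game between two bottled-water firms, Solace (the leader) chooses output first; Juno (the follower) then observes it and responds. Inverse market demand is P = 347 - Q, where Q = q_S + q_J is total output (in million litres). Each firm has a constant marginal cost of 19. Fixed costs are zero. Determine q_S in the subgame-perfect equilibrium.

Solve by backward induction. Given q_S, the follower Juno maximises π_J = (347 - q_S - q_J)q_J - 19q_J.
Setting the follower's marginal profit to zero, 328 - q_S - 2q_J = 0, i.e. q_J = (328 - q_S)/2.
The leader anticipates this reaction. Substituting into P = 347 - Q gives P = 183 - (1/2)q_S, so π_S = (183 - (1/2)q_S)q_S - 19q_S.
Leader FOC: 164 - q_S = 0, so q_S = 164.
Then q_J = (328 - 164)/2 = 82.

164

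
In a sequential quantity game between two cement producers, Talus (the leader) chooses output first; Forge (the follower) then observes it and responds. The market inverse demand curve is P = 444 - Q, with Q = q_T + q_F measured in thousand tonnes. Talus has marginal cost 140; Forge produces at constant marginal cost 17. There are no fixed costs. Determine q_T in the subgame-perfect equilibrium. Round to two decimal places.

90.50

Solve by backward induction. Given q_T, the follower Forge maximises π_F = (444 - q_T - q_F)q_F - 17q_F.
Setting the follower's marginal profit to zero, 427 - q_T - 2q_F = 0, i.e. q_F = (427 - q_T)/2.
Talus substitutes q_F(q_T) into its own profit: π_T = q_T(444 - q_T - (427 - q_T)/2) - 140q_T = (461/2 - (1/2)q_T)q_T - 140q_T.
Maximising: ∂π_T/∂q_T = 181/2 - q_T = 0, giving q_T = 181/2.
Then q_F = (427 - 181/2)/2 = 673/4.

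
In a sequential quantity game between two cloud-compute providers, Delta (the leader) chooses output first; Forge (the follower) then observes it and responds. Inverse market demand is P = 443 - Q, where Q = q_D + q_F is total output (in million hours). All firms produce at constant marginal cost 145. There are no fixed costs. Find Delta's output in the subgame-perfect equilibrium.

Solve by backward induction. Given q_D, the follower Forge maximises π_F = (443 - q_D - q_F)q_F - 145q_F.
Follower FOC: 298 - q_D - 2q_F = 0, so q_F(q_D) = (298 - q_D)/2.
The leader anticipates this reaction. Substituting into P = 443 - Q gives P = 294 - (1/2)q_D, so π_D = (294 - (1/2)q_D)q_D - 145q_D.
Leader FOC: 149 - q_D = 0, so q_D = 149.
Then q_F = (298 - 149)/2 = 149/2.

149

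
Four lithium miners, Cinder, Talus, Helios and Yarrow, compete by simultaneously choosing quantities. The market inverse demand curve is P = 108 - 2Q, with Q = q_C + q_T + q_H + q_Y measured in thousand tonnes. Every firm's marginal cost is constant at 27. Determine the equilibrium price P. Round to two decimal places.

43.20

A representative firm's profit is π_i = q_i(108 - 2Q) - 27q_i.
First-order condition (treating rivals' output as given): 81 - 4q_i - 2·Σ_{j≠i} q_j = 0.
With identical firms every q_j equals q_i, so Σ_{j≠i} q_j = 3q_i and 81 = 10q_i, giving q_i = 81/10.
Total output Q = 162/5, so price P = 108 - 2·(162/5) = 216/5.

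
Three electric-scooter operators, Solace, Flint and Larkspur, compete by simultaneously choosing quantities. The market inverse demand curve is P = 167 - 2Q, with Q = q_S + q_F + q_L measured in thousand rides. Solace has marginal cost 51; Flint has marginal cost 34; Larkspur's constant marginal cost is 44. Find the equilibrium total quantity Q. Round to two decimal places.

46.50

Solace's profit: π_S = (167 - 2Q)q_S - (51q_S). Setting ∂π_S/∂q_S = 0: 116 - 4q_S - 2(q_F + q_L) = 0.
Flint's profit: π_F = (167 - 2Q)q_F - (34q_F). Setting ∂π_F/∂q_F = 0: 133 - 4q_F - 2(q_S + q_L) = 0.
Larkspur's first-order condition: 123 - 4q_L - 2(q_S + q_F) = 0.
Adding the 3 conditions: 372 − 4Q − 4Q = 0, i.e. Q = 93/2.
Back-substituting: q_S = (116 − 93)/2 = 23/2, q_F = (133 − 93)/2 = 20, q_L = (123 − 93)/2 = 15.
Total output Q = 23/2 + 20 + 15 = 93/2.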